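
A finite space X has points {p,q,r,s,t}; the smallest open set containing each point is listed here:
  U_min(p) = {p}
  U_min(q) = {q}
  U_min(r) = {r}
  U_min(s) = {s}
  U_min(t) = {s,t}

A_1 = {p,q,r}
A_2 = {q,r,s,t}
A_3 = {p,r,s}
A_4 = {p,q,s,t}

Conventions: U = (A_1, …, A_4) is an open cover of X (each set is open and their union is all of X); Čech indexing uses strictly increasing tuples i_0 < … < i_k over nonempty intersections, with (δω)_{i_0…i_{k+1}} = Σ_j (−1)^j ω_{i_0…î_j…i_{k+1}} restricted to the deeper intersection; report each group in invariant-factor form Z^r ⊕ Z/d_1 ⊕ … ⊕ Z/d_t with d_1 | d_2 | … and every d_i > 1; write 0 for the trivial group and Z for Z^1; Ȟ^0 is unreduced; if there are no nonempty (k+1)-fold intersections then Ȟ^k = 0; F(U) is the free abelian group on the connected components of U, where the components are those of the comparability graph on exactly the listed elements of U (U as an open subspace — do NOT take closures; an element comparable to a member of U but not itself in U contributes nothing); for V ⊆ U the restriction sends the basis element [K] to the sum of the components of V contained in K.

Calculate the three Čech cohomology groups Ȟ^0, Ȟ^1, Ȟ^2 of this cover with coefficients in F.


Ȟ^0(U;F) ≅ Z^4, Ȟ^1(U;F) ≅ 0, Ȟ^2(U;F) ≅ 0

nonempty intersections:
  A12={q,r} A13={p,r} A14={p,q} A23={r,s} A24={q,s,t} A34={p,s}
  A123={r} A124={q} A134={p} A234={s}
components per intersection:
  A1: {p} {q} {r}
  A2: {q} {r} {s,t}
  A3: {p} {r} {s}
  A4: {p} {q} {s,t}
  A12: {q} {r}
  A13: {p} {r}
  A14: {p} {q}
  A23: {r} {s}
  A24: {q} {s,t}
  A34: {p} {s}
  A123: {r}
  A124: {q}
  A134: {p}
  A234: {s}
C dims 12,12,4; δ0: rk 8, SNF 1^8; δ1: rk 4, SNF 1^4
Ȟ^0: (12−8)−0=4 ⇒ Z^4
Ȟ^1: (12−4)−8=0 ⇒ 0
Ȟ^2: (4−0)−4=0 ⇒ 0


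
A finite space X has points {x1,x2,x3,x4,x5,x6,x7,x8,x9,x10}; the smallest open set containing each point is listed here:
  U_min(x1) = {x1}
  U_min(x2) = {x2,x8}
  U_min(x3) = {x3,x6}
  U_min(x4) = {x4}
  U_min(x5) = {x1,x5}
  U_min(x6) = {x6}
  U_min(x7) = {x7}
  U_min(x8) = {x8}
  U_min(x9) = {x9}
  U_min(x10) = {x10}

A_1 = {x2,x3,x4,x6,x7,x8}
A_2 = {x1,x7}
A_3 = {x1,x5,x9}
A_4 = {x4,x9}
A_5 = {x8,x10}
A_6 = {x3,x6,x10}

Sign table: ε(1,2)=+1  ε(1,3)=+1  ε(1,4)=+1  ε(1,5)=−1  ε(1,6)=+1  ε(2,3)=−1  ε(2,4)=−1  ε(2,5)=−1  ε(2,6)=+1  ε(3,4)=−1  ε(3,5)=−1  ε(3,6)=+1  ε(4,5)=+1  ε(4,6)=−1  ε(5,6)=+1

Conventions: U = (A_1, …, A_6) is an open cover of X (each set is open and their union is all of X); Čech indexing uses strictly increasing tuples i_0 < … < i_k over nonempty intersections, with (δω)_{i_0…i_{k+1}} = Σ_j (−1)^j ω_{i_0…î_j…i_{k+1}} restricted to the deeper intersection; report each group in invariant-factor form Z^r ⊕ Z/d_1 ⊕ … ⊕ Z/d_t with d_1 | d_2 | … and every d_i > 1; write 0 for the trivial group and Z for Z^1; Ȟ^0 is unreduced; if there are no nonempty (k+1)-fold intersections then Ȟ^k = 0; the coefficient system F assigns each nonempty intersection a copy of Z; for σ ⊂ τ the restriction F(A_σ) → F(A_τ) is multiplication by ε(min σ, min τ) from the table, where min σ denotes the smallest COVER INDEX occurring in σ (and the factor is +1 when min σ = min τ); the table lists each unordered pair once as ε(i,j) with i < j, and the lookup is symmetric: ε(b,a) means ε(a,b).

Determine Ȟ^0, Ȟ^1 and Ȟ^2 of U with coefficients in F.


Ȟ^0 = 0, Ȟ^1 = Z ⊕ Z/2 and Ȟ^2 = 0

cover nerve:
  A12={x7} A14={x4} A15={x8} A16={x3,x6} A23={x1} A34={x9} A56={x10}
C dims 6,7; δ0: rk 6, SNF 1^5·2
Ȟ^0: (6−6)−0=0 ⇒ 0
Ȟ^1: (7−0)−6=1 plus torsion [2] ⇒ Z ⊕ Z/2
Ȟ^2: (0−0)−0=0 ⇒ 0


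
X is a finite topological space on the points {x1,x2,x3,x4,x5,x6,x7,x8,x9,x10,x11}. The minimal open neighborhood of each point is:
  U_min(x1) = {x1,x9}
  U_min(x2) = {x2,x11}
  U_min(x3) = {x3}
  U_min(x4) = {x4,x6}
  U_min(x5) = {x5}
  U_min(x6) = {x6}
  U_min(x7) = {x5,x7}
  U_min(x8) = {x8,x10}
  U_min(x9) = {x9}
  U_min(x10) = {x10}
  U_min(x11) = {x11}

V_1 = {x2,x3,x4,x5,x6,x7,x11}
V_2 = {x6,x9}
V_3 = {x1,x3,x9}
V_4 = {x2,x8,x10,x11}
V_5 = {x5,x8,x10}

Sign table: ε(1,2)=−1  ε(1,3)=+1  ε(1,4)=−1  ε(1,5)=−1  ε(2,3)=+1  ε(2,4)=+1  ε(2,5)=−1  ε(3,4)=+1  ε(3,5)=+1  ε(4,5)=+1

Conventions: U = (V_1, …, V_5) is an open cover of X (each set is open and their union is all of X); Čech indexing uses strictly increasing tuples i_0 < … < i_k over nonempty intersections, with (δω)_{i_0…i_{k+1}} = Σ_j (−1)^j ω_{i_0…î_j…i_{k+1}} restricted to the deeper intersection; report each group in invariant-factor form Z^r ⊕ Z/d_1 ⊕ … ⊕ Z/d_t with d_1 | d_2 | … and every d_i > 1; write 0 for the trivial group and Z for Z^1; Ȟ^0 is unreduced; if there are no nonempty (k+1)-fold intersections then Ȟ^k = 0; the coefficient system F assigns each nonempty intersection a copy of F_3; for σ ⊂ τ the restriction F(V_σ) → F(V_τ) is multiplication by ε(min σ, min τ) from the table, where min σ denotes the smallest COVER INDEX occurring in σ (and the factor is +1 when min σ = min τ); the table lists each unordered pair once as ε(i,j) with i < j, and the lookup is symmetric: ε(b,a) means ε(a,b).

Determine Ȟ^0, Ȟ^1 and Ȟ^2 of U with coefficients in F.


nonempty intersections:
  V12={x6} V13={x3} V14={x2,x11} V15={x5} V23={x9} V45={x8,x10}
C dims 5,6; δ0: rk_F3 5
Ȟ^0: (5−5)−0=0 ⇒ 0
Ȟ^1: (6−0)−5=1 ⇒ Z/3
Ȟ^2: (0−0)−0=0 ⇒ 0

Ȟ^0 ≅ 0, Ȟ^1 ≅ Z/3, Ȟ^2 ≅ 0


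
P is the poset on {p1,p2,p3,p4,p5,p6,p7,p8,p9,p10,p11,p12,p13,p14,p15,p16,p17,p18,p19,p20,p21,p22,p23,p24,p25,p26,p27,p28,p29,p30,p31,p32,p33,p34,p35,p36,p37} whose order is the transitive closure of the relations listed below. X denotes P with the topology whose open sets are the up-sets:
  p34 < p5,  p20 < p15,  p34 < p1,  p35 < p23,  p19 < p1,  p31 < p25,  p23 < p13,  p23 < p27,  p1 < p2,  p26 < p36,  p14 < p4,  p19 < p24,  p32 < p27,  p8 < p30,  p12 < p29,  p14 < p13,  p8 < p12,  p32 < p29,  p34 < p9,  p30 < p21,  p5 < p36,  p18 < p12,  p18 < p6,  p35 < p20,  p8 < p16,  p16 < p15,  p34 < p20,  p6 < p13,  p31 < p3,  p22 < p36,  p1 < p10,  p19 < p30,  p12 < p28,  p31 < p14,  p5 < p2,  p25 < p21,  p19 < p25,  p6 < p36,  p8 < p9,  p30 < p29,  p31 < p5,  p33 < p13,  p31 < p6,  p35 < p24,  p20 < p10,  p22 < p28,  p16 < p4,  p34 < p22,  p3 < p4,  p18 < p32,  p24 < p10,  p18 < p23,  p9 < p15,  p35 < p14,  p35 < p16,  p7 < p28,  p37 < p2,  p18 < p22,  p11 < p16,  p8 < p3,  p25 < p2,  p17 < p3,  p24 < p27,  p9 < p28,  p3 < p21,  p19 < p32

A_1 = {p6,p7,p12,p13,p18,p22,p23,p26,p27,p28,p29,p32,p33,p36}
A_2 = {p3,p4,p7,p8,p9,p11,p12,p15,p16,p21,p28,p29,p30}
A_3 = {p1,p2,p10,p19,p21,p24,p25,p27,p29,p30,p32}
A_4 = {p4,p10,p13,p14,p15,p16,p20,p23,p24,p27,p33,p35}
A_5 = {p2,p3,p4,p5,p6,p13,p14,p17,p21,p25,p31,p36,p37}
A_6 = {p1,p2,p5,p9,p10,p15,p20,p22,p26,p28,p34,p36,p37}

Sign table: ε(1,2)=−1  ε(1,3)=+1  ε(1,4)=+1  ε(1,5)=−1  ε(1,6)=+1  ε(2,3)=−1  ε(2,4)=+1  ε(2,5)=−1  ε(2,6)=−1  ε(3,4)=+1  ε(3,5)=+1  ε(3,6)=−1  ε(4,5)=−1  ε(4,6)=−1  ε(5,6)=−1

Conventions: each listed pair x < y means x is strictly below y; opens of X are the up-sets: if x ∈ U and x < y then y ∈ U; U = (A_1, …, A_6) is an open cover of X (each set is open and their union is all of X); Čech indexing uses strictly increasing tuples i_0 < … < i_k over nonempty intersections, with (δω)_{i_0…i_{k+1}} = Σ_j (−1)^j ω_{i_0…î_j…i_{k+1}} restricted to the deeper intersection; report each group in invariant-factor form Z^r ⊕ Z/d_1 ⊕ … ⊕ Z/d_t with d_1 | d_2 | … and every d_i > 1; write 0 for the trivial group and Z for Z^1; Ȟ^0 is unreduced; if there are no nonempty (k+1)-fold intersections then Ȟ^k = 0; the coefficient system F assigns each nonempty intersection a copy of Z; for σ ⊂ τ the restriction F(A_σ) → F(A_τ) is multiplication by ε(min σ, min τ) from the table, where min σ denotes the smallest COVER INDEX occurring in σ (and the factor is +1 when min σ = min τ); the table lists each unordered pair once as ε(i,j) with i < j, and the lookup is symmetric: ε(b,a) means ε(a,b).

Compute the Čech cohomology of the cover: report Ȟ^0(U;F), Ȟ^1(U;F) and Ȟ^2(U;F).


nerve simplices:
  A12={p7,p12,p28,p29} A13={p27,p29,p32} A14={p13,p23,p27,p33} A15={p6,p13,p36} A16={p22,p26,p28,p36} A23={p21,p29,p30} A24={p4,p15,p16} A25={p3,p4,p21} A26={p9,p15,p28} A34={p10,p24,p27} A35={p2,p21,p25} A36={p1,p2,p10} A45={p4,p13,p14} A46={p10,p15,p20} A56={p2,p5,p36,p37}
  A123={p29} A126={p28} A134={p27} A145={p13} A156={p36} A235={p21} A245={p4} A246={p15} A346={p10} A356={p2}
C dims 6,15,10; δ0: rk 6, SNF 1^5·2; δ1: rk 9, SNF 1^9
degree 0: 6−6−0 = 0 → Ȟ^0 ≅ 0
degree 1: 15−9−6 = 0 plus torsion [2] → Ȟ^1 ≅ Z/2
degree 2: 10−0−9 = 1 → Ȟ^2 ≅ Z

Ȟ^0(U;F) ≅ 0; Ȟ^1(U;F) ≅ Z/2; Ȟ^2(U;F) ≅ Z


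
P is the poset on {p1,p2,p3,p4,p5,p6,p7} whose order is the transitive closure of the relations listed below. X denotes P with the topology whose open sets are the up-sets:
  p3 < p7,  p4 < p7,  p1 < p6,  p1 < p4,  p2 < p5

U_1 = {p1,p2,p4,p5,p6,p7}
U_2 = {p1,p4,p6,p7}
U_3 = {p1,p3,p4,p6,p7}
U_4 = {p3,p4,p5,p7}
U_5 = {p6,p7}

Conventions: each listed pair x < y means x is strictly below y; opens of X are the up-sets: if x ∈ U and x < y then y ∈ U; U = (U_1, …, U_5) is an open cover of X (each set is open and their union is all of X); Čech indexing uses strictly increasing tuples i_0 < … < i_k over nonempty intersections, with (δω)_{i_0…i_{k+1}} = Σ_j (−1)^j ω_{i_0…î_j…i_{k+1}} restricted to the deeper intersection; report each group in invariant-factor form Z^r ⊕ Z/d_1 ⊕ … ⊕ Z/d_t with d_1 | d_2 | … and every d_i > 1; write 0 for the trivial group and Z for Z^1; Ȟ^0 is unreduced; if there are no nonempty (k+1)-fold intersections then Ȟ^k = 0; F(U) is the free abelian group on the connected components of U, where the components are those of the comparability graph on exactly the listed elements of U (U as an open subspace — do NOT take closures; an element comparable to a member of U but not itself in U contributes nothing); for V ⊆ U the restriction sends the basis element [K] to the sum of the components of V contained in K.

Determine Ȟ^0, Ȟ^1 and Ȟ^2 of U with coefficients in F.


Ȟ^0 ≅ Z^2, Ȟ^1 ≅ 0 and Ȟ^2 ≅ 0

nerve simplices:
  U12={p1,p4,p6,p7} U13={p1,p4,p6,p7} U14={p4,p5,p7} U15={p6,p7} U23={p1,p4,p6,p7} U24={p4,p7} U25={p6,p7} U34={p3,p4,p7} U35={p6,p7} U45={p7}
  U123={p1,p4,p6,p7} U124={p4,p7} U125={p6,p7} U134={p4,p7} U135={p6,p7} U145={p7} U234={p4,p7} U235={p6,p7} U245={p7} U345={p7}
  U1234={p4,p7} U1235={p6,p7} U1245={p7} U1345={p7} U2345={p7}
  U12345={p7}
components per intersection:
  U1: {p1,p4,p6,p7} {p2,p5}
  U2: {p1,p4,p6,p7}
  U3: {p1,p3,p4,p6,p7}
  U4: {p3,p4,p7} {p5}
  U5: {p6} {p7}
  U12: {p1,p4,p6,p7}
  U13: {p1,p4,p6,p7}
  U14: {p4,p7} {p5}
  U15: {p6} {p7}
  U23: {p1,p4,p6,p7}
  U24: {p4,p7}
  U25: {p6} {p7}
  U34: {p3,p4,p7}
  U35: {p6} {p7}
  U45: {p7}
  U123: {p1,p4,p6,p7}
  U124: {p4,p7}
  U125: {p6} {p7}
  U134: {p4,p7}
  U135: {p6} {p7}
  U145: {p7}
  U234: {p4,p7}
  U235: {p6} {p7}
  U245: {p7}
  U345: {p7}
  U1234: {p4,p7}
  U1235: {p6} {p7}
  U1245: {p7}
  U1345: {p7}
  U2345: {p7}
  U12345: {p7}
C dims 8,14,13,6; δ0: rk 6, SNF 1^6; δ1: rk 8, SNF 1^8; δ2: rk 5, SNF 1^5
degree 0: 8−6−0 = 2 → Ȟ^0 ≅ Z^2
degree 1: 14−8−6 = 0 → Ȟ^1 ≅ 0
degree 2: 13−5−8 = 0 → Ȟ^2 ≅ 0


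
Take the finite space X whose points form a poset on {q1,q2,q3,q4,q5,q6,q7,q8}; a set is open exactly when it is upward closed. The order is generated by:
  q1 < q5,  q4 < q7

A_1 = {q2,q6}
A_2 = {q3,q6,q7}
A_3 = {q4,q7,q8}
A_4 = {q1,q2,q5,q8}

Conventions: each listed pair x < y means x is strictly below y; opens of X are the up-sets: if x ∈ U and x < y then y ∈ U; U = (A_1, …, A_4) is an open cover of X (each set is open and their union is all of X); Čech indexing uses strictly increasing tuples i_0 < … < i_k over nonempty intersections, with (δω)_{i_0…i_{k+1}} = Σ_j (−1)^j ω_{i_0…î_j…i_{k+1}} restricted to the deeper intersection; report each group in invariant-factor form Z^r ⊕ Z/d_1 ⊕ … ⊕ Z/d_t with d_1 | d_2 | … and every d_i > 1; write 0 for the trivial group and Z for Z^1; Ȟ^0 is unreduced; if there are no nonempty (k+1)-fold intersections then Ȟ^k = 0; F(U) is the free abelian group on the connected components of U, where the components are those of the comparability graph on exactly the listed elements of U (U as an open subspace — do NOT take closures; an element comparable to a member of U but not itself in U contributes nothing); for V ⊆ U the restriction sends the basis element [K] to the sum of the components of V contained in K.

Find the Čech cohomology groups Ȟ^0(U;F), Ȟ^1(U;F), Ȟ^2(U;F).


nerve of the cover:
  A12={q6} A14={q2} A23={q7} A34={q8}
components per intersection:
  A1: {q2} {q6}
  A2: {q3} {q6} {q7}
  A3: {q4,q7} {q8}
  A4: {q1,q5} {q2} {q8}
  A12: {q6}
  A14: {q2}
  A23: {q7}
  A34: {q8}
C dims 10,4; δ0: rk 4, SNF 1^4
Ȟ^0 = (10 − 4) − 0 = 6, so Ȟ^0 ≅ Z^6
Ȟ^1 = (4 − 0) − 4 = 0, so Ȟ^1 ≅ 0
Ȟ^2 = (0 − 0) − 0 = 0, so Ȟ^2 ≅ 0

Ȟ^0 ≅ Z^6, Ȟ^1 ≅ 0 and Ȟ^2 ≅ 0


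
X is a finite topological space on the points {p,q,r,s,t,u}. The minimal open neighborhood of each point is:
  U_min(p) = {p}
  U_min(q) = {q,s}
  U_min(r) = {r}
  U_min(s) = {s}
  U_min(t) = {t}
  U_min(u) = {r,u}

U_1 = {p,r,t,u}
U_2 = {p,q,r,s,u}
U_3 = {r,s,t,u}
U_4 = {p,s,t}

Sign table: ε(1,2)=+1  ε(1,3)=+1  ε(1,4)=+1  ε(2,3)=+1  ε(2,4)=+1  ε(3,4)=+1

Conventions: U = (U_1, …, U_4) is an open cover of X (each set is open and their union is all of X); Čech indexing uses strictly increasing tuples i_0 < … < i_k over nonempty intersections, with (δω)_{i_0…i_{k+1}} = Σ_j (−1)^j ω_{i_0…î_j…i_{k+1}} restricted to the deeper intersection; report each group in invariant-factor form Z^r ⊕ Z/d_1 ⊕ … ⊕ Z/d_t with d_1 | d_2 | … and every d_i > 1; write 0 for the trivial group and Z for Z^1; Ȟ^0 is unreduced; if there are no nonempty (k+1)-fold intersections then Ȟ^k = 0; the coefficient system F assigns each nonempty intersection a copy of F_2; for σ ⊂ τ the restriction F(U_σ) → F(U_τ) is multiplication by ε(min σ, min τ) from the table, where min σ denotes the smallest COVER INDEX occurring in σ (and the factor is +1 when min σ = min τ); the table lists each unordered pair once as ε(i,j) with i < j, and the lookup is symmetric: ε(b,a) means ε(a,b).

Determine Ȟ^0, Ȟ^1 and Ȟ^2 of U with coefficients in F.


Ȟ^0 ≅ Z/2, Ȟ^1 ≅ 0, Ȟ^2 ≅ Z/2

cover nerve:
  U12={p,r,u} U13={r,t,u} U14={p,t} U23={r,s,u} U24={p,s} U34={s,t}
  U123={r,u} U124={p} U134={t} U234={s}
C dims 4,6,4; δ0: rk_F2 3; δ1: rk_F2 3
Ȟ^0: (4−3)−0=1 ⇒ Z/2
Ȟ^1: (6−3)−3=0 ⇒ 0
Ȟ^2: (4−0)−3=1 ⇒ Z/2


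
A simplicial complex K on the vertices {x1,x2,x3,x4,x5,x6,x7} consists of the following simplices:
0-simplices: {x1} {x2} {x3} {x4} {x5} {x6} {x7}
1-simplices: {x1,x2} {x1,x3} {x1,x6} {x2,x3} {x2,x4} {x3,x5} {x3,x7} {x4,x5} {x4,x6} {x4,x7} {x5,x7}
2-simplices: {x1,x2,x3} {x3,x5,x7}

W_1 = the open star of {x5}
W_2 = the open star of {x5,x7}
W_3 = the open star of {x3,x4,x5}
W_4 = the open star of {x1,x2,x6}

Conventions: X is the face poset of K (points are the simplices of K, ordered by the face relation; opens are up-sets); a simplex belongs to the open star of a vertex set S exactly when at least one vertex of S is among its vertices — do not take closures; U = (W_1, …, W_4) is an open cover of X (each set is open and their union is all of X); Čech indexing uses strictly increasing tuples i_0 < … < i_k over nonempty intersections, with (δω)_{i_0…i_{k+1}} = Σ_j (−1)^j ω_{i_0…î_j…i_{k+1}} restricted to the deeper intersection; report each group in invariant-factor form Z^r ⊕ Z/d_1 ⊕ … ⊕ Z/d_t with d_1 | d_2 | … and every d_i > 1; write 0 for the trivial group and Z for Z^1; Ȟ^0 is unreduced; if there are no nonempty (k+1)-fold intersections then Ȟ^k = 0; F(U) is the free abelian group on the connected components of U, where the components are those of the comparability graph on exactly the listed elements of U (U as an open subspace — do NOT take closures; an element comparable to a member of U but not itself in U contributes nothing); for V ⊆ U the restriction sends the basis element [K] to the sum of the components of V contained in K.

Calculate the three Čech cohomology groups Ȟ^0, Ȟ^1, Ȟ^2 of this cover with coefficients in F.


nerve simplices:
  W1={{x5},{x3,x5},{x4,x5},{x5,x7},{x3,x5,x7}} W2={{x5},{x7},{x3,x5},{x3,x7},{x4,x5},{x4,x7},{x5,x7},{x3,x5,x7}} W3={{x3},{x4},{x5},{x1,x3},{x2,x3},{x2,x4},{x3,x5},{x3,x7},{x4,x5},{x4,x6},{x4,x7},{x5,x7},{x1,x2,x3},{x3,x5,x7}} W4={{x1},{x2},{x6},{x1,x2},{x1,x3},{x1,x6},{x2,x3},{x2,x4},{x4,x6},{x1,x2,x3}}
  W12={{x5},{x3,x5},{x4,x5},{x5,x7},{x3,x5,x7}} W13={{x5},{x3,x5},{x4,x5},{x5,x7},{x3,x5,x7}} W23={{x5},{x3,x5},{x3,x7},{x4,x5},{x4,x7},{x5,x7},{x3,x5,x7}} W34={{x1,x3},{x2,x3},{x2,x4},{x4,x6},{x1,x2,x3}}
  W123={{x5},{x3,x5},{x4,x5},{x5,x7},{x3,x5,x7}}
components per intersection:
  W1: {{x5},{x3,x5},{x4,x5},{x5,x7},{x3,x5,x7}}
  W2: {{x5},{x7},{x3,x5},{x3,x7},{x4,x5},{x4,x7},{x5,x7},{x3,x5,x7}}
  W3: {{x3},{x4},{x5},{x1,x3},{x2,x3},{x2,x4},{x3,x5},{x3,x7},{x4,x5},{x4,x6},{x4,x7},{x5,x7},{x1,x2,x3},{x3,x5,x7}}
  W4: {{x1},{x2},{x6},{x1,x2},{x1,x3},{x1,x6},{x2,x3},{x2,x4},{x4,x6},{x1,x2,x3}}
  W12: {{x5},{x3,x5},{x4,x5},{x5,x7},{x3,x5,x7}}
  W13: {{x5},{x3,x5},{x4,x5},{x5,x7},{x3,x5,x7}}
  W23: {{x5},{x3,x5},{x3,x7},{x4,x5},{x5,x7},{x3,x5,x7}} {{x4,x7}}
  W34: {{x1,x3},{x2,x3},{x1,x2,x3}} {{x2,x4}} {{x4,x6}}
  W123: {{x5},{x3,x5},{x4,x5},{x5,x7},{x3,x5,x7}}
C dims 4,7,1; δ0: rk 3, SNF 1^3; δ1: rk 1, SNF 1^1
degree 0: 4−3−0 = 1 → Ȟ^0 ≅ Z
degree 1: 7−1−3 = 3 → Ȟ^1 ≅ Z^3
degree 2: 1−0−1 = 0 → Ȟ^2 ≅ 0

Ȟ^0(U;F) ≅ Z,  Ȟ^1(U;F) ≅ Z^3,  Ȟ^2(U;F) ≅ 0


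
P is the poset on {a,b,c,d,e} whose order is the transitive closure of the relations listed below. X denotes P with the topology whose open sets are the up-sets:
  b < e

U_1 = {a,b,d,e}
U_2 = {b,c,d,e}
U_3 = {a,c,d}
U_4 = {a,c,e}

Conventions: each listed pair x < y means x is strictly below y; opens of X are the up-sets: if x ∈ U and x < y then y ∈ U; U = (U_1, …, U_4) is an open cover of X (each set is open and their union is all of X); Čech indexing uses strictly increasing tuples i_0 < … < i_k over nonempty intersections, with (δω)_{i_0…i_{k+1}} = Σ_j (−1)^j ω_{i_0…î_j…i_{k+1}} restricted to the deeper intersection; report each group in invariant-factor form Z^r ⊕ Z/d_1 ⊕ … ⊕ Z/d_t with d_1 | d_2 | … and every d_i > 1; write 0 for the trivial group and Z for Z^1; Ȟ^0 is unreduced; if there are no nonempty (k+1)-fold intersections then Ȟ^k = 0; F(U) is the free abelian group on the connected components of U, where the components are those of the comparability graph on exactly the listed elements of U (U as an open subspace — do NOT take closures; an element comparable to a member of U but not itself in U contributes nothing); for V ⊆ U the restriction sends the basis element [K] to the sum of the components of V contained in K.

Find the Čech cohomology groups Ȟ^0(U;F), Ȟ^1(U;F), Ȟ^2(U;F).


nonempty intersections:
  U12={b,d,e} U13={a,d} U14={a,e} U23={c,d} U24={c,e} U34={a,c}
  U123={d} U124={e} U134={a} U234={c}
components per intersection:
  U1: {a} {b,e} {d}
  U2: {b,e} {c} {d}
  U3: {a} {c} {d}
  U4: {a} {c} {e}
  U12: {b,e} {d}
  U13: {a} {d}
  U14: {a} {e}
  U23: {c} {d}
  U24: {c} {e}
  U34: {a} {c}
  U123: {d}
  U124: {e}
  U134: {a}
  U234: {c}
C dims 12,12,4; δ0: rk 8, SNF 1^8; δ1: rk 4, SNF 1^4
Ȟ^0: (12−8)−0=4 ⇒ Z^4
Ȟ^1: (12−4)−8=0 ⇒ 0
Ȟ^2: (4−0)−4=0 ⇒ 0

Ȟ^0 = Z^4, Ȟ^1 = 0, Ȟ^2 = 0


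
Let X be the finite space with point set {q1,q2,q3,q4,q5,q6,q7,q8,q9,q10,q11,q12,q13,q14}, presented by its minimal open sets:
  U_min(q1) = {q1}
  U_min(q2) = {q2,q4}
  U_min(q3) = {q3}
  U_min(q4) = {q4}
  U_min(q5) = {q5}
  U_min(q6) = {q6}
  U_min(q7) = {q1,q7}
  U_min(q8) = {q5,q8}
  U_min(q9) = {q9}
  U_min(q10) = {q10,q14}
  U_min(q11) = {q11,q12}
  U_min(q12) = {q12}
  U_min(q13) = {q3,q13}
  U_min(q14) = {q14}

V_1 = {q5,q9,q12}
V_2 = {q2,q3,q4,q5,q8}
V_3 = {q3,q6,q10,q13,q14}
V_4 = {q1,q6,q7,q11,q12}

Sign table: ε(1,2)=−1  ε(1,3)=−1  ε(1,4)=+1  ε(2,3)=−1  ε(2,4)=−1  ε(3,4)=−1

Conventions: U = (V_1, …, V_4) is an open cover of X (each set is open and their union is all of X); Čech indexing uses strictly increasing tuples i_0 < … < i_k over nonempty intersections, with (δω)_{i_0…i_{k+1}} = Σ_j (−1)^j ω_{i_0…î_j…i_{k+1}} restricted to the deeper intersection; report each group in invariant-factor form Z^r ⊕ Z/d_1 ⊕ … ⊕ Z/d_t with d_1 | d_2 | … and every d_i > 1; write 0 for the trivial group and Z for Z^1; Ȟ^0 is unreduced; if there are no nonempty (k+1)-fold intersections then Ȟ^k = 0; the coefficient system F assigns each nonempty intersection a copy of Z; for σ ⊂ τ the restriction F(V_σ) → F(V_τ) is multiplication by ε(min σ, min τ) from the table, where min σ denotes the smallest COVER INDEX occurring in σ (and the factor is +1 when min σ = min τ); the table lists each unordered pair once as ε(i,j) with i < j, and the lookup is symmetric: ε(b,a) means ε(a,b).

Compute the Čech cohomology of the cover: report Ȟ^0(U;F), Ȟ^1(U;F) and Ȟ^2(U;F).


nerve simplices:
  V12={q5} V14={q12} V23={q3} V34={q6}
C dims 4,4; δ0: rk 4, SNF 1^3·2
degree 0: 4−4−0 = 0 → Ȟ^0 ≅ 0
degree 1: 4−0−4 = 0 plus torsion [2] → Ȟ^1 ≅ Z/2
degree 2: 0−0−0 = 0 → Ȟ^2 ≅ 0

Ȟ^0(U;F) ≅ 0, Ȟ^1(U;F) ≅ Z/2, Ȟ^2(U;F) ≅ 0


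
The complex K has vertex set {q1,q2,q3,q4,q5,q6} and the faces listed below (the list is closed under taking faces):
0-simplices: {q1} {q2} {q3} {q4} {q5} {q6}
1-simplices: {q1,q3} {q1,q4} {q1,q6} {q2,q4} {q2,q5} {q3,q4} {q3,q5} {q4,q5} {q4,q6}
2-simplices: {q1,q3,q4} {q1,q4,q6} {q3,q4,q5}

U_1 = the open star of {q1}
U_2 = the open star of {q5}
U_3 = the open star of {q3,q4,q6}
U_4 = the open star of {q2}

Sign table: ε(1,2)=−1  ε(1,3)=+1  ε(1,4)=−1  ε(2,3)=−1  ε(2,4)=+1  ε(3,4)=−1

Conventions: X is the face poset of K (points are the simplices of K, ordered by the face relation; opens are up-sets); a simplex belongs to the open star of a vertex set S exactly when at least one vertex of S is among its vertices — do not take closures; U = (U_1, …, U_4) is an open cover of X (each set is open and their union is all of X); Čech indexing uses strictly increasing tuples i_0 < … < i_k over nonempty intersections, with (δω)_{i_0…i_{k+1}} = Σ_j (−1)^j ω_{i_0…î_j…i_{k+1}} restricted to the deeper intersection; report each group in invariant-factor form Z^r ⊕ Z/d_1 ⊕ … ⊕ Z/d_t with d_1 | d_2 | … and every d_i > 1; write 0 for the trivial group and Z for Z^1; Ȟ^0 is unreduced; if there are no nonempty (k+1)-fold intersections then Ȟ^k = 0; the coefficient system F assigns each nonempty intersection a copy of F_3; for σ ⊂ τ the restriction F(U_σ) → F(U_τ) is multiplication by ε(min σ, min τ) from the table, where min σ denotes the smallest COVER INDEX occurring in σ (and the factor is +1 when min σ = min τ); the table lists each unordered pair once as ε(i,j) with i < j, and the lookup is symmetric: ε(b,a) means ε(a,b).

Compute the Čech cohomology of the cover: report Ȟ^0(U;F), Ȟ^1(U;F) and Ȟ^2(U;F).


Ȟ^0(U;F) ≅ Z/3,  Ȟ^1(U;F) ≅ Z/3,  Ȟ^2(U;F) ≅ 0

nonempty intersections:
  U1={{q1},{q1,q3},{q1,q4},{q1,q6},{q1,q3,q4},{q1,q4,q6}} U2={{q5},{q2,q5},{q3,q5},{q4,q5},{q3,q4,q5}} U3={{q3},{q4},{q6},{q1,q3},{q1,q4},{q1,q6},{q2,q4},{q3,q4},{q3,q5},{q4,q5},{q4,q6},{q1,q3,q4},{q1,q4,q6},{q3,q4,q5}} U4={{q2},{q2,q4},{q2,q5}}
  U13={{q1,q3},{q1,q4},{q1,q6},{q1,q3,q4},{q1,q4,q6}} U23={{q3,q5},{q4,q5},{q3,q4,q5}} U24={{q2,q5}} U34={{q2,q4}}
C dims 4,4; δ0: rk_F3 3
Ȟ^0: (4−3)−0=1 ⇒ Z/3
Ȟ^1: (4−0)−3=1 ⇒ Z/3
Ȟ^2: (0−0)−0=0 ⇒ 0


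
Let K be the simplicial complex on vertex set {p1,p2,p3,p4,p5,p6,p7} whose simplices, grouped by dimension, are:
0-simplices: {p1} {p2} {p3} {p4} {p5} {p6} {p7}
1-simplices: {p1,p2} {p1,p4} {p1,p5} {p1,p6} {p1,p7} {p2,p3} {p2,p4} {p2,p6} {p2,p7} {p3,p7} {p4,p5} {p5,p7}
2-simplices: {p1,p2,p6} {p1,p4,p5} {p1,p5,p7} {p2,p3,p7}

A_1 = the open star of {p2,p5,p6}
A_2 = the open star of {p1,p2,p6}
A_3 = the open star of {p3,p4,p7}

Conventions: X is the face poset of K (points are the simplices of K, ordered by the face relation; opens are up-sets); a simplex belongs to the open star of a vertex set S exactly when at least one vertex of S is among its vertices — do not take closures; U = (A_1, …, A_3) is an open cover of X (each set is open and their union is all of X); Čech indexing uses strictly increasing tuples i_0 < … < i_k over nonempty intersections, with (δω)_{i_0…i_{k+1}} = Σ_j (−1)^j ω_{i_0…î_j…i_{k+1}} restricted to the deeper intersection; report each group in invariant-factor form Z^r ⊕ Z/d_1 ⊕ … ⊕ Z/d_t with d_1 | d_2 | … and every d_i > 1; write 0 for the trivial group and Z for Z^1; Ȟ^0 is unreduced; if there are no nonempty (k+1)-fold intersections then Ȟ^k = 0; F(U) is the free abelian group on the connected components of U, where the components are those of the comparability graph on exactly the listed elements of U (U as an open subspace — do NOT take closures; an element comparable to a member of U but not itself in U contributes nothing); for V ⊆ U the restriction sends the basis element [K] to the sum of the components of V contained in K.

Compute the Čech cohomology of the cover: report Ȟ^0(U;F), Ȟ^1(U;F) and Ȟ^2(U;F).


Ȟ^0(U;F) ≅ Z, Ȟ^1(U;F) ≅ Z^2, Ȟ^2(U;F) ≅ 0

nerve of the cover:
  A1={{p2},{p5},{p6},{p1,p2},{p1,p5},{p1,p6},{p2,p3},{p2,p4},{p2,p6},{p2,p7},{p4,p5},{p5,p7},{p1,p2,p6},{p1,p4,p5},{p1,p5,p7},{p2,p3,p7}} A2={{p1},{p2},{p6},{p1,p2},{p1,p4},{p1,p5},{p1,p6},{p1,p7},{p2,p3},{p2,p4},{p2,p6},{p2,p7},{p1,p2,p6},{p1,p4,p5},{p1,p5,p7},{p2,p3,p7}} A3={{p3},{p4},{p7},{p1,p4},{p1,p7},{p2,p3},{p2,p4},{p2,p7},{p3,p7},{p4,p5},{p5,p7},{p1,p4,p5},{p1,p5,p7},{p2,p3,p7}}
  A12={{p2},{p6},{p1,p2},{p1,p5},{p1,p6},{p2,p3},{p2,p4},{p2,p6},{p2,p7},{p1,p2,p6},{p1,p4,p5},{p1,p5,p7},{p2,p3,p7}} A13={{p2,p3},{p2,p4},{p2,p7},{p4,p5},{p5,p7},{p1,p4,p5},{p1,p5,p7},{p2,p3,p7}} A23={{p1,p4},{p1,p7},{p2,p3},{p2,p4},{p2,p7},{p1,p4,p5},{p1,p5,p7},{p2,p3,p7}}
  A123={{p2,p3},{p2,p4},{p2,p7},{p1,p4,p5},{p1,p5,p7},{p2,p3,p7}}
components per intersection:
  A1: {{p2},{p6},{p1,p2},{p1,p6},{p2,p3},{p2,p4},{p2,p6},{p2,p7},{p1,p2,p6},{p2,p3,p7}} {{p5},{p1,p5},{p4,p5},{p5,p7},{p1,p4,p5},{p1,p5,p7}}
  A2: {{p1},{p2},{p6},{p1,p2},{p1,p4},{p1,p5},{p1,p6},{p1,p7},{p2,p3},{p2,p4},{p2,p6},{p2,p7},{p1,p2,p6},{p1,p4,p5},{p1,p5,p7},{p2,p3,p7}}
  A3: {{p3},{p7},{p1,p7},{p2,p3},{p2,p7},{p3,p7},{p5,p7},{p1,p5,p7},{p2,p3,p7}} {{p4},{p1,p4},{p2,p4},{p4,p5},{p1,p4,p5}}
  A12: {{p2},{p6},{p1,p2},{p1,p6},{p2,p3},{p2,p4},{p2,p6},{p2,p7},{p1,p2,p6},{p2,p3,p7}} {{p1,p5},{p1,p4,p5},{p1,p5,p7}}
  A13: {{p2,p3},{p2,p7},{p2,p3,p7}} {{p2,p4}} {{p4,p5},{p1,p4,p5}} {{p5,p7},{p1,p5,p7}}
  A23: {{p1,p4},{p1,p4,p5}} {{p1,p7},{p1,p5,p7}} {{p2,p3},{p2,p7},{p2,p3,p7}} {{p2,p4}}
  A123: {{p2,p3},{p2,p7},{p2,p3,p7}} {{p2,p4}} {{p1,p4,p5}} {{p1,p5,p7}}
C dims 5,10,4; δ0: rk 4, SNF 1^4; δ1: rk 4, SNF 1^4
Ȟ^0 = (5 − 4) − 0 = 1, so Ȟ^0 ≅ Z
Ȟ^1 = (10 − 4) − 4 = 2, so Ȟ^1 ≅ Z^2
Ȟ^2 = (4 − 0) − 4 = 0, so Ȟ^2 ≅ 0


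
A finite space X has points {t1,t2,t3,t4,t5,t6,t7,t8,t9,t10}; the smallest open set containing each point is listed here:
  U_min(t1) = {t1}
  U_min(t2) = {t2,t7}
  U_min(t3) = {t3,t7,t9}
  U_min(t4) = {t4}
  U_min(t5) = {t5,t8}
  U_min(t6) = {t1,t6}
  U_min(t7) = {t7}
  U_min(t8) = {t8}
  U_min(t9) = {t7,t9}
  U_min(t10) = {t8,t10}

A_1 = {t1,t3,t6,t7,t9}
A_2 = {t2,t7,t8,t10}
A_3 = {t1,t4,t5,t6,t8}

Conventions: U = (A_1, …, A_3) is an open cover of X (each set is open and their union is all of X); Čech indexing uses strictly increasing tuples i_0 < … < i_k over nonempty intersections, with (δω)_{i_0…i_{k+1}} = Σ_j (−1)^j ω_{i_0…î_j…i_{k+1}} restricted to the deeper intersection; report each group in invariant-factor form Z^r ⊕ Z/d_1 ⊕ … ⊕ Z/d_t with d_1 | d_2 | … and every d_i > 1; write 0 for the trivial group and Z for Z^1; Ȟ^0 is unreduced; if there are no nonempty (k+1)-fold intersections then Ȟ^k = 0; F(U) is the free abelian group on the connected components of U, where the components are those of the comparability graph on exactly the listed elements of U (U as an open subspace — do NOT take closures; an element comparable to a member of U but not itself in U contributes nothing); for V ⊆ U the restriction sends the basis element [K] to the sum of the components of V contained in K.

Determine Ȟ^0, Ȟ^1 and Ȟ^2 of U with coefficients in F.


Ȟ^0(U;F) ≅ Z^4, Ȟ^1(U;F) ≅ 0, Ȟ^2(U;F) ≅ 0

nerve simplices:
  A12={t7} A13={t1,t6} A23={t8}
components per intersection:
  A1: {t1,t6} {t3,t7,t9}
  A2: {t2,t7} {t8,t10}
  A3: {t1,t6} {t4} {t5,t8}
  A12: {t7}
  A13: {t1,t6}
  A23: {t8}
C dims 7,3; δ0: rk 3, SNF 1^3
degree 0: 7−3−0 = 4 → Ȟ^0 ≅ Z^4
degree 1: 3−0−3 = 0 → Ȟ^1 ≅ 0
degree 2: 0−0−0 = 0 → Ȟ^2 ≅ 0


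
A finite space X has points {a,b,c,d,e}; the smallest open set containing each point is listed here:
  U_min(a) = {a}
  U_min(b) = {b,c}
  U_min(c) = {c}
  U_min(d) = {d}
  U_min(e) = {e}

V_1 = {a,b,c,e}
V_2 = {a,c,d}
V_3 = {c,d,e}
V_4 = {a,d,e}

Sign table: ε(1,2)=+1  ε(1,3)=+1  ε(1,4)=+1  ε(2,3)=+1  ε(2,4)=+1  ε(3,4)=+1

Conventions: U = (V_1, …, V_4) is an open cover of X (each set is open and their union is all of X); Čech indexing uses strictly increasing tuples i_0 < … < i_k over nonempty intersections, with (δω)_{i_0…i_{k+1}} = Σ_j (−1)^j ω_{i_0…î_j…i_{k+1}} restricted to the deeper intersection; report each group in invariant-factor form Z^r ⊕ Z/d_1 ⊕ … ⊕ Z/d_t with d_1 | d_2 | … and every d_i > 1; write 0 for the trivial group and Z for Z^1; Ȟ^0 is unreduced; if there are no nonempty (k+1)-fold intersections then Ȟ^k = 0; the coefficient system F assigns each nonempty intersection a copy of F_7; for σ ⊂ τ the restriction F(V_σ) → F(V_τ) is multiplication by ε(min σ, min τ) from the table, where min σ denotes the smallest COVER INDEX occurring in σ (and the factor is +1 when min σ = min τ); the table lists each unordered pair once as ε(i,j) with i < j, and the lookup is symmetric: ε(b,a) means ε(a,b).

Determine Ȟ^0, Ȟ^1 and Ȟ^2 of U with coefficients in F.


cover nerve:
  V12={a,c} V13={c,e} V14={a,e} V23={c,d} V24={a,d} V34={d,e}
  V123={c} V124={a} V134={e} V234={d}
C dims 4,6,4; δ0: rk_F7 3; δ1: rk_F7 3
Ȟ^0: (4−3)−0=1 ⇒ Z/7
Ȟ^1: (6−3)−3=0 ⇒ 0
Ȟ^2: (4−0)−3=1 ⇒ Z/7

Ȟ^0 = Z/7, Ȟ^1 = 0, Ȟ^2 = Z/7


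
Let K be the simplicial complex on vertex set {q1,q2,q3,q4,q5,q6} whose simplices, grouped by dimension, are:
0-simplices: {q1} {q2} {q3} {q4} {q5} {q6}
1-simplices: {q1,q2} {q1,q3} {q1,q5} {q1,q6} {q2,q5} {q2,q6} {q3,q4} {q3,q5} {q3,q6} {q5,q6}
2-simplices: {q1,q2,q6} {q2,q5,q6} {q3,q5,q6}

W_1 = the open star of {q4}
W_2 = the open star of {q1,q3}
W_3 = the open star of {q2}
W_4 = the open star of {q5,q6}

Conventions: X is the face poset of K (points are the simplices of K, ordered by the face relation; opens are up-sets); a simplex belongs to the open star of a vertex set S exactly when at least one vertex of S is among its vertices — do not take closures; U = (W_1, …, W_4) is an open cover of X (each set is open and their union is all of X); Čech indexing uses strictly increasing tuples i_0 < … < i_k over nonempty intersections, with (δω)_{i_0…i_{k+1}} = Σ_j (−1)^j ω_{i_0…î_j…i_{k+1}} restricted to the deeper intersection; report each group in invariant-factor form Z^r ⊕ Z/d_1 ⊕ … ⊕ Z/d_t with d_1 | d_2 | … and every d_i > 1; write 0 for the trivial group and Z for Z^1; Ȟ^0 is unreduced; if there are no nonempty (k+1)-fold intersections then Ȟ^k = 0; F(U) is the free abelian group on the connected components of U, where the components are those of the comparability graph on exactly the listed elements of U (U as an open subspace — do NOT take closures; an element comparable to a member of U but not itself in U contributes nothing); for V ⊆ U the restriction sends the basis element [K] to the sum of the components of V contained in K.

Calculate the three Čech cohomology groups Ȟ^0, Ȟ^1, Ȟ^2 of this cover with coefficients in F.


nerve of the cover:
  W1={{q4},{q3,q4}} W2={{q1},{q3},{q1,q2},{q1,q3},{q1,q5},{q1,q6},{q3,q4},{q3,q5},{q3,q6},{q1,q2,q6},{q3,q5,q6}} W3={{q2},{q1,q2},{q2,q5},{q2,q6},{q1,q2,q6},{q2,q5,q6}} W4={{q5},{q6},{q1,q5},{q1,q6},{q2,q5},{q2,q6},{q3,q5},{q3,q6},{q5,q6},{q1,q2,q6},{q2,q5,q6},{q3,q5,q6}}
  W12={{q3,q4}} W23={{q1,q2},{q1,q2,q6}} W24={{q1,q5},{q1,q6},{q3,q5},{q3,q6},{q1,q2,q6},{q3,q5,q6}} W34={{q2,q5},{q2,q6},{q1,q2,q6},{q2,q5,q6}}
  W234={{q1,q2,q6}}
components per intersection:
  W1: {{q4},{q3,q4}}
  W2: {{q1},{q3},{q1,q2},{q1,q3},{q1,q5},{q1,q6},{q3,q4},{q3,q5},{q3,q6},{q1,q2,q6},{q3,q5,q6}}
  W3: {{q2},{q1,q2},{q2,q5},{q2,q6},{q1,q2,q6},{q2,q5,q6}}
  W4: {{q5},{q6},{q1,q5},{q1,q6},{q2,q5},{q2,q6},{q3,q5},{q3,q6},{q5,q6},{q1,q2,q6},{q2,q5,q6},{q3,q5,q6}}
  W12: {{q3,q4}}
  W23: {{q1,q2},{q1,q2,q6}}
  W24: {{q1,q5}} {{q1,q6},{q1,q2,q6}} {{q3,q5},{q3,q6},{q3,q5,q6}}
  W34: {{q2,q5},{q2,q6},{q1,q2,q6},{q2,q5,q6}}
  W234: {{q1,q2,q6}}
C dims 4,6,1; δ0: rk 3, SNF 1^3; δ1: rk 1, SNF 1^1
Ȟ^0 = (4 − 3) − 0 = 1, so Ȟ^0 ≅ Z
Ȟ^1 = (6 − 1) − 3 = 2, so Ȟ^1 ≅ Z^2
Ȟ^2 = (1 − 0) − 1 = 0, so Ȟ^2 ≅ 0

Ȟ^0(U;F) ≅ Z, Ȟ^1(U;F) ≅ Z^2, Ȟ^2(U;F) ≅ 0


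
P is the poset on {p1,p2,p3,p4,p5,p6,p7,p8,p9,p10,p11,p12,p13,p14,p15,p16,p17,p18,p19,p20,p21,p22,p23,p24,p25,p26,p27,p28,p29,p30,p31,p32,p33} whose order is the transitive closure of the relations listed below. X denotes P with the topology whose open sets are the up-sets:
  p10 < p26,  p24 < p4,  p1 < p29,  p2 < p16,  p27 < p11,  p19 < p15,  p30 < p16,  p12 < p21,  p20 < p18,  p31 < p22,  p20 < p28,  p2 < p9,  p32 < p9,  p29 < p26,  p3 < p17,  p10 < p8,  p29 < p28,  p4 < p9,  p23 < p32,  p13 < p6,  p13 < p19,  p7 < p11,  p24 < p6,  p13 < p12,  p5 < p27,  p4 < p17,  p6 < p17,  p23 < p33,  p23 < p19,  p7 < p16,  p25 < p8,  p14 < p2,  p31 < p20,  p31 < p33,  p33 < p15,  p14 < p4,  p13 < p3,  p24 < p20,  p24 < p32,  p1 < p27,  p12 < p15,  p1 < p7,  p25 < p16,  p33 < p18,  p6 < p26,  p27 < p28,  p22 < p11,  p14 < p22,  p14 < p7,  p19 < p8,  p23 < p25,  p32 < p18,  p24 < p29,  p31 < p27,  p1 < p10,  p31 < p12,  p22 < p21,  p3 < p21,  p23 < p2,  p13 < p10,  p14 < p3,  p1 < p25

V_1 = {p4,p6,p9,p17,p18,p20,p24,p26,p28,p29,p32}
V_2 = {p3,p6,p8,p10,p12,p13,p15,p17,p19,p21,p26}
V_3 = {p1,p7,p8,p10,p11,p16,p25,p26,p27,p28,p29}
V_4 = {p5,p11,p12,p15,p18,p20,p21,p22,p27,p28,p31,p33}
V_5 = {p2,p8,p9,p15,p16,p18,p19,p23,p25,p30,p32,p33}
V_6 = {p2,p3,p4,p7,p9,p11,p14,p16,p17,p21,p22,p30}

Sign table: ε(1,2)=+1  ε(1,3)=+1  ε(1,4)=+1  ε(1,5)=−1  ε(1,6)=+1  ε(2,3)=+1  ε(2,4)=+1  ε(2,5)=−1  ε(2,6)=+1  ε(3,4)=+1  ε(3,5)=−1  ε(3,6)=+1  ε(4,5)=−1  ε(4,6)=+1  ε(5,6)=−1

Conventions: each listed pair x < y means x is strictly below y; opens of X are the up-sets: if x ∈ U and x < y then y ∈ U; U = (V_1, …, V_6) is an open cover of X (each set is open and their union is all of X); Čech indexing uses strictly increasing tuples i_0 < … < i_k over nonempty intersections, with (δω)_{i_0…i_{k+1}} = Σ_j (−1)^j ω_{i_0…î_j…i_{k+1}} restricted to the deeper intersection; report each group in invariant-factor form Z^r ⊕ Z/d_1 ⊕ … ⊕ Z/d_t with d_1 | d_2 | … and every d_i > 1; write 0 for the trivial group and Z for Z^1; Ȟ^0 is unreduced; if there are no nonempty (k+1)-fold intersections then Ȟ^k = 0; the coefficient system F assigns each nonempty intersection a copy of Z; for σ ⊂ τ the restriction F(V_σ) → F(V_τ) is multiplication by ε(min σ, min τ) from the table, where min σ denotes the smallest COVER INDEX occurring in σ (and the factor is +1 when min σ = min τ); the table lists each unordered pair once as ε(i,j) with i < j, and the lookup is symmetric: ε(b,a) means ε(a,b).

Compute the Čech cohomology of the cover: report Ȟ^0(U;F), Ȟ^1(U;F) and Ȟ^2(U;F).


Ȟ^0(U;F) ≅ Z, Ȟ^1(U;F) ≅ 0 and Ȟ^2(U;F) ≅ Z/2

nerve of the cover:
  V12={p6,p17,p26} V13={p26,p28,p29} V14={p18,p20,p28} V15={p9,p18,p32} V16={p4,p9,p17} V23={p8,p10,p26} V24={p12,p15,p21} V25={p8,p15,p19} V26={p3,p17,p21} V34={p11,p27,p28} V35={p8,p16,p25} V36={p7,p11,p16} V45={p15,p18,p33} V46={p11,p21,p22} V56={p2,p9,p16,p30}
  V123={p26} V126={p17} V134={p28} V145={p18} V156={p9} V235={p8} V245={p15} V246={p21} V346={p11} V356={p16}
C dims 6,15,10; δ0: rk 5, SNF 1^5; δ1: rk 10, SNF 1^9·2
Ȟ^0 = (6 − 5) − 0 = 1, so Ȟ^0 ≅ Z
Ȟ^1 = (15 − 10) − 5 = 0, so Ȟ^1 ≅ 0
Ȟ^2 = (10 − 0) − 10 = 0 plus torsion [2], so Ȟ^2 ≅ Z/2


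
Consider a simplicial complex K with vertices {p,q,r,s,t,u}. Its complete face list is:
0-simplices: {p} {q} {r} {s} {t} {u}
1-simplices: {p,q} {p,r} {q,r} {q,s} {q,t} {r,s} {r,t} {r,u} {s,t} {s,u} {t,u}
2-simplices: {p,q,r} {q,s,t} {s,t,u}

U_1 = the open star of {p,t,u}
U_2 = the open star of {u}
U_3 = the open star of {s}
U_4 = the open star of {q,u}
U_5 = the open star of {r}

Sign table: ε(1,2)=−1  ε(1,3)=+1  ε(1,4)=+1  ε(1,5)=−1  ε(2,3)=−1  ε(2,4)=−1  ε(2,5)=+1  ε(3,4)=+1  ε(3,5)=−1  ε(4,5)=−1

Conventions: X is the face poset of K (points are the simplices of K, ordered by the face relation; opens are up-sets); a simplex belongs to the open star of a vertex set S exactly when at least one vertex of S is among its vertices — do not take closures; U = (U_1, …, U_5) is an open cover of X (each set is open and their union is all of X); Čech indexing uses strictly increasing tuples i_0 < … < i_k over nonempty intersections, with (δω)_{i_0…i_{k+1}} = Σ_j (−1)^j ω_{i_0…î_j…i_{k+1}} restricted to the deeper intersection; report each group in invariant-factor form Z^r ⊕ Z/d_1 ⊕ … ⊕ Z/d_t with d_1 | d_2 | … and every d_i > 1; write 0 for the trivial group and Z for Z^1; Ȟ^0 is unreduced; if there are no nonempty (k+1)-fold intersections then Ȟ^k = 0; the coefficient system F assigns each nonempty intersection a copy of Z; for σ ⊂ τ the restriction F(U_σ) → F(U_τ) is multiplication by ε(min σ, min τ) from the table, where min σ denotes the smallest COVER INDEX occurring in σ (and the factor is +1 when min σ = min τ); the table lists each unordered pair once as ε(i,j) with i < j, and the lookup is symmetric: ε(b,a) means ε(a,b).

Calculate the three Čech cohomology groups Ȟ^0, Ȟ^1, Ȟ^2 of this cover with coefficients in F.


Ȟ^0(U;F) ≅ Z,  Ȟ^1(U;F) ≅ Z,  Ȟ^2(U;F) ≅ 0

nerve simplices:
  U1={{p},{t},{u},{p,q},{p,r},{q,t},{r,t},{r,u},{s,t},{s,u},{t,u},{p,q,r},{q,s,t},{s,t,u}} U2={{u},{r,u},{s,u},{t,u},{s,t,u}} U3={{s},{q,s},{r,s},{s,t},{s,u},{q,s,t},{s,t,u}} U4={{q},{u},{p,q},{q,r},{q,s},{q,t},{r,u},{s,u},{t,u},{p,q,r},{q,s,t},{s,t,u}} U5={{r},{p,r},{q,r},{r,s},{r,t},{r,u},{p,q,r}}
  U12={{u},{r,u},{s,u},{t,u},{s,t,u}} U13={{s,t},{s,u},{q,s,t},{s,t,u}} U14={{u},{p,q},{q,t},{r,u},{s,u},{t,u},{p,q,r},{q,s,t},{s,t,u}} U15={{p,r},{r,t},{r,u},{p,q,r}} U23={{s,u},{s,t,u}} U24={{u},{r,u},{s,u},{t,u},{s,t,u}} U25={{r,u}} U34={{q,s},{s,u},{q,s,t},{s,t,u}} U35={{r,s}} U45={{q,r},{r,u},{p,q,r}}
  U123={{s,u},{s,t,u}} U124={{u},{r,u},{s,u},{t,u},{s,t,u}} U125={{r,u}} U134={{s,u},{q,s,t},{s,t,u}} U145={{r,u},{p,q,r}} U234={{s,u},{s,t,u}} U245={{r,u}}
  U1234={{s,u},{s,t,u}} U1245={{r,u}}
C dims 5,10,7,2; δ0: rk 4, SNF 1^4; δ1: rk 5, SNF 1^5; δ2: rk 2, SNF 1^2
degree 0: 5−4−0 = 1 → Ȟ^0 ≅ Z
degree 1: 10−5−4 = 1 → Ȟ^1 ≅ Z
degree 2: 7−2−5 = 0 → Ȟ^2 ≅ 0


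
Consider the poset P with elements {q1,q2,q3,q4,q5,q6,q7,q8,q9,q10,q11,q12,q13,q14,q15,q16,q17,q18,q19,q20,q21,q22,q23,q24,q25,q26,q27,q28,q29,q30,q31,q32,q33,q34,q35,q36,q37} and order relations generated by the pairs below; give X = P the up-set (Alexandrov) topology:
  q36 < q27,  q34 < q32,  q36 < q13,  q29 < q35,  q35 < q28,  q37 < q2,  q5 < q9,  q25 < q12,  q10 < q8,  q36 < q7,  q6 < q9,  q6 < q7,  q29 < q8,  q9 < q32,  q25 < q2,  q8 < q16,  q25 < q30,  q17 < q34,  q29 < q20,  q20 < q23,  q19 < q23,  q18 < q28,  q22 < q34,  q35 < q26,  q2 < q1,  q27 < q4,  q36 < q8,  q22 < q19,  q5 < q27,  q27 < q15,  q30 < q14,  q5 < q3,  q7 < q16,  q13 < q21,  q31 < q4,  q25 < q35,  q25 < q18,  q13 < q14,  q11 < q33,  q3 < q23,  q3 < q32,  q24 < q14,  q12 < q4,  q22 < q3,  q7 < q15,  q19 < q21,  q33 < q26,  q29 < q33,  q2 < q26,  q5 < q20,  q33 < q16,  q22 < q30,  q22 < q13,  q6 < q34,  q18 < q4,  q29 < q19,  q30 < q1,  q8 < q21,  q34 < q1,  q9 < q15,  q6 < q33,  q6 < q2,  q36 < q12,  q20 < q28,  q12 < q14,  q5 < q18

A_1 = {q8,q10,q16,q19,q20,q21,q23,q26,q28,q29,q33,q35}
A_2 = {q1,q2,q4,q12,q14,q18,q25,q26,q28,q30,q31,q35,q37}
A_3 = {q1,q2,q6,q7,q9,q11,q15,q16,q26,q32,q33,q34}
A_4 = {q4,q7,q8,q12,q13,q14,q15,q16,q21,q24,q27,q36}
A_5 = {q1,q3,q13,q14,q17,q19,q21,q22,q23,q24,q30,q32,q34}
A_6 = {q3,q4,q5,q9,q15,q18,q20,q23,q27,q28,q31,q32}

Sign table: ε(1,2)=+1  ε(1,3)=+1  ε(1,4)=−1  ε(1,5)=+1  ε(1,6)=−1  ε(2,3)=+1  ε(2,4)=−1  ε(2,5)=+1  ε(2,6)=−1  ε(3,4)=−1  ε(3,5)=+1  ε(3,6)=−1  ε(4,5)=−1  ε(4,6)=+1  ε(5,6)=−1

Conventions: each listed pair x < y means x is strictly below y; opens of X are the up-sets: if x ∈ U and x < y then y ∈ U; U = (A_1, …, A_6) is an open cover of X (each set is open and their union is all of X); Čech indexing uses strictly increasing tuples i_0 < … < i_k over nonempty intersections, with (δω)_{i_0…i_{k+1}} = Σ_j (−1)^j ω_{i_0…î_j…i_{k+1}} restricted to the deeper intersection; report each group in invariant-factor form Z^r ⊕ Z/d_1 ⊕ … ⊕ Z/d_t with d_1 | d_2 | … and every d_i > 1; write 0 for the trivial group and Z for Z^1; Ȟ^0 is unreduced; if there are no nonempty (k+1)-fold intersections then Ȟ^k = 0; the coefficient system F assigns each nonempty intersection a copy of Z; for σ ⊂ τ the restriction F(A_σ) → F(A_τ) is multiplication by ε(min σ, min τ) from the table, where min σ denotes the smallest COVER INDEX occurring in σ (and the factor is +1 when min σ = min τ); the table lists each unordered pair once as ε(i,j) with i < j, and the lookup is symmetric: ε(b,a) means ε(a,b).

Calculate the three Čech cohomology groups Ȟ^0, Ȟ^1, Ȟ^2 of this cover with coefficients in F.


Ȟ^0 ≅ Z; Ȟ^1 ≅ 0; Ȟ^2 ≅ Z/2

nerve of the cover:
  A12={q26,q28,q35} A13={q16,q26,q33} A14={q8,q16,q21} A15={q19,q21,q23} A16={q20,q23,q28} A23={q1,q2,q26} A24={q4,q12,q14} A25={q1,q14,q30} A26={q4,q18,q28,q31} A34={q7,q15,q16} A35={q1,q32,q34} A36={q9,q15,q32} A45={q13,q14,q21,q24} A46={q4,q15,q27} A56={q3,q23,q32}
  A123={q26} A126={q28} A134={q16} A145={q21} A156={q23} A235={q1} A245={q14} A246={q4} A346={q15} A356={q32}
C dims 6,15,10; δ0: rk 5, SNF 1^5; δ1: rk 10, SNF 1^9·2
Ȟ^0 = (6 − 5) − 0 = 1, so Ȟ^0 ≅ Z
Ȟ^1 = (15 − 10) − 5 = 0, so Ȟ^1 ≅ 0
Ȟ^2 = (10 − 0) − 10 = 0 plus torsion [2], so Ȟ^2 ≅ Z/2
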